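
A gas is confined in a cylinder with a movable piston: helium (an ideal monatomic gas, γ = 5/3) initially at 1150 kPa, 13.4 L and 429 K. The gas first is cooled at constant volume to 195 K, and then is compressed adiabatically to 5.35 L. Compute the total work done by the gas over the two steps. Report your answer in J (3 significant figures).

W_total ≈ -8870 J

Step 1 (isochoric): W = 0 (constant volume).
After step 1: P = 522.7 kPa (V unchanged).
Step 2 (adiabatic): W = (P₁V₁ − P₂V₂)/(γ−1) = (7005 − 12919)/0.667 = -8871 J.
W_total = 0 − 8871 = -8871 J.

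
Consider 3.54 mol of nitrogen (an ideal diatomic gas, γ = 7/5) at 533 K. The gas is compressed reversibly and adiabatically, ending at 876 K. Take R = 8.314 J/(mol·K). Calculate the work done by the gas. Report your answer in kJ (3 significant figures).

W ≈ -25.2 kJ

Adiabatic ⇒ Q = 0, so W_by = −ΔU = nCᵥ(T₁ − T₂).
Cᵥ = 5R/2 = 20.79 J/(mol·K).
W = (3.54)(20.79)(533 − 876) = -25238 J.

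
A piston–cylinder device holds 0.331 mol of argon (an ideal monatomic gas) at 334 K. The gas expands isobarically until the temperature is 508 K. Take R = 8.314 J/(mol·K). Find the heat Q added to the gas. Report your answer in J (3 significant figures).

Q ≈ 1200 J

Isobaric: W = nRΔT = (0.331)(8.314)(174) = 478.8 J.
ΔU = nCᵥΔT with Cᵥ = 3R/2: ΔU = (0.331)(12.47)(174) = 718.3 J.
Q = ΔU + W = 718.3 + 478.8 = 1197 J.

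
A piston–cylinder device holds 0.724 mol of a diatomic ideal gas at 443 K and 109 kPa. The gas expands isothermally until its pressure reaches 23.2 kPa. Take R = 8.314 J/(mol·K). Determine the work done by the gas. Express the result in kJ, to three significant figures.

W ≈ 4.13 kJ

Isothermal process: W = nRT ln(V₂/V₁) = nRT ln(P₁/P₂).
W = (0.724)(8.314)(443) × ln(109/23.2)
  = 2667 × ln(4.698) = 2667 × 1.547
W_by_gas = 4126 J.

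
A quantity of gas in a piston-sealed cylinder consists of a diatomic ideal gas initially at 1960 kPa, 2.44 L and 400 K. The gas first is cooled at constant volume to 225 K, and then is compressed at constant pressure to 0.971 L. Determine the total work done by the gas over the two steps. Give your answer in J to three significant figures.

W_total ≈ -1620 J

Step 1 (isochoric): W = 0 (constant volume).
After step 1: P = 1102 kPa (V unchanged).
Step 2 (isobaric): W = PΔV = (1102 kPa)(0.971 − 2.44 L) = -1620 J.
W_total = 0 − 1620 = -1620 J.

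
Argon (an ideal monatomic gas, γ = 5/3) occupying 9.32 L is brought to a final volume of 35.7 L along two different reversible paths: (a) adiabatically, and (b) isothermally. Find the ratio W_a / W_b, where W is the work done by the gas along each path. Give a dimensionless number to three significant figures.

W_a / W_b ≈ 0.661

Path (a) adiabatic: W = P₁V₁(1 − (V₁/V₂)^(γ−1))/(γ−1) → W_a/(P₁V₁) = 0.8873.
Path (b) isothermal: W = P₁V₁ ln(V₂/V₁) → W_b/(P₁V₁) = 1.343.
W_a / W_b = 0.8873 / 1.343 = 0.6607.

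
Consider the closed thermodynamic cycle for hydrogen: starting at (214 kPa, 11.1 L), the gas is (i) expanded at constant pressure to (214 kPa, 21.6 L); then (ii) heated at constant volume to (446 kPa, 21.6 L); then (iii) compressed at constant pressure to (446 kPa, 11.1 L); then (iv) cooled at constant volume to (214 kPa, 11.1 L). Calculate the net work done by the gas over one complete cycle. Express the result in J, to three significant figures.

Constant-volume legs do no work.
W(i) = (214)(21.6 − 11.1) = 2247 J; W(iii) = (446)(11.1 − 21.6) = -4683 J.
W_net = 2247 − 4683 = -2436 J (the counter-clockwise enclosed area).

W_net ≈ -2440 J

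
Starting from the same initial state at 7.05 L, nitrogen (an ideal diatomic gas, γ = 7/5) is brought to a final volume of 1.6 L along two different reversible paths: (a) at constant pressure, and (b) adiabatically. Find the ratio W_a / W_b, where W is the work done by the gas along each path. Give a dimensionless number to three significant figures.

Path (a) isobaric: W = P₁(V₂ − V₁) → W_a/(P₁V₁) = -0.773.
Path (b) adiabatic: W = P₁V₁(1 − (V₁/V₂)^(γ−1))/(γ−1) → W_b/(P₁V₁) = -2.024.
W_a / W_b = -0.773 / -2.024 = 0.3819.

W_a / W_b ≈ 0.382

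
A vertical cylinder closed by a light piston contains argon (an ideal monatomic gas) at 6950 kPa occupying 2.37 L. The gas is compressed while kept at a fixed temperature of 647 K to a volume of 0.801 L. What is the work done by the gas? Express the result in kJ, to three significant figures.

W ≈ -17.9 kJ

Isothermal: W = nRT ln(V₂/V₁) = P₁V₁ ln(V₂/V₁).
P₁V₁ = (6950 kPa)(2.37 L) = 16472 J.
W = 16472 × ln(0.801/2.37) = 16472 × -1.085
W_by_gas = -17868 J.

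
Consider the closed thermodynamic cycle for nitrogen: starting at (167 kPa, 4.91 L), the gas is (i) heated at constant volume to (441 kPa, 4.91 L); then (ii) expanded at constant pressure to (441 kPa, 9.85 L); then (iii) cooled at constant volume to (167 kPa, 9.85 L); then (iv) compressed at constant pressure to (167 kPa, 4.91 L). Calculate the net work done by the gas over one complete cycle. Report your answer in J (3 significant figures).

W_net ≈ 1350 J

Constant-volume legs do no work.
W(ii) = (441)(9.85 − 4.91) = 2179 J; W(iv) = (167)(4.91 − 9.85) = -825 J.
W_net = 2179 − 825 = 1354 J (the clockwise enclosed area).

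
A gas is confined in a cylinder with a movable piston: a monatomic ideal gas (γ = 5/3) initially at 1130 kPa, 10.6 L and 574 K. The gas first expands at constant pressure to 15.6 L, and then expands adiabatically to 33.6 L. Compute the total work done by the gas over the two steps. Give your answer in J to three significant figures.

Step 1 (isobaric): W = PΔV = (1130 kPa)(15.6 − 10.6 L) = 5650 J.
After step 1: P = 1130 kPa, V = 15.6 L, T = 844.8 K.
Step 2 (adiabatic): W = (P₁V₁ − P₂V₂)/(γ−1) = (17628 − 10570)/0.667 = 10588 J.
W_total = 5650 + 10588 = 16238 J.

W_total ≈ 16200 J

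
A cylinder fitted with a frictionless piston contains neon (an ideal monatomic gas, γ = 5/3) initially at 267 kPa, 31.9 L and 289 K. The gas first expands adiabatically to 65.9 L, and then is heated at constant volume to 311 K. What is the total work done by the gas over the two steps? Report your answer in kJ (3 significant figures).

Step 1 (adiabatic): W = (P₁V₁ − P₂V₂)/(γ−1) = (8517 − 5251)/0.667 = 4900 J.
Step 2 (isochoric): W = 0 (constant volume).
W_total = 4900 + 0 = 4900 J.

W_total ≈ 4.90 kJ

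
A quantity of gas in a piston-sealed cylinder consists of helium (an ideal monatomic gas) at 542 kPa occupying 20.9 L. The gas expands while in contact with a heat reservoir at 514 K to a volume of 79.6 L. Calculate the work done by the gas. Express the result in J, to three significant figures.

Isothermal: W = nRT ln(V₂/V₁) = P₁V₁ ln(V₂/V₁).
P₁V₁ = (542 kPa)(20.9 L) = 11328 J.
W = 11328 × ln(79.6/20.9) = 11328 × 1.337
W_by_gas = 15148 J.

W ≈ 15100 J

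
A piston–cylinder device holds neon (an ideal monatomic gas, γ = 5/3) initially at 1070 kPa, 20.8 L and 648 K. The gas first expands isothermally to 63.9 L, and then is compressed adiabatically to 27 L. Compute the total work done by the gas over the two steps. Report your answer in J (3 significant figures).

Step 1 (isothermal): W = P₁V₁ ln(V₂/V₁) = (22256) ln(63.9/20.8) = 24979 J.
After step 1: P = 348.3 kPa, V = 63.9 L, T = 648 K.
Step 2 (adiabatic): W = (P₁V₁ − P₂V₂)/(γ−1) = (22256 − 39525)/0.667 = -25903 J.
W_total = 24979 − 25903 = -924.1 J.

W_total ≈ -924 J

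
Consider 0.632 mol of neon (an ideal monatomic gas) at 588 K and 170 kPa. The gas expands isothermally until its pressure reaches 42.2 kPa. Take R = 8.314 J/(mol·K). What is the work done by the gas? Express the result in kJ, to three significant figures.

W ≈ 4.31 kJ

Isothermal process: W = nRT ln(V₂/V₁) = nRT ln(P₁/P₂).
W = (0.632)(8.314)(588) × ln(170/42.2)
  = 3090 × ln(4.028) = 3090 × 1.393
W_by_gas = 4305 J.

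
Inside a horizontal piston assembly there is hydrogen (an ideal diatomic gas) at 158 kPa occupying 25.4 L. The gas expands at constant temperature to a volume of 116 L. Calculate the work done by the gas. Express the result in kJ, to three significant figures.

Isothermal: W = nRT ln(V₂/V₁) = P₁V₁ ln(V₂/V₁).
P₁V₁ = (158 kPa)(25.4 L) = 4013 J.
W = 4013 × ln(116/25.4) = 4013 × 1.519
W_by_gas = 6095 J.

W ≈ 6.10 kJ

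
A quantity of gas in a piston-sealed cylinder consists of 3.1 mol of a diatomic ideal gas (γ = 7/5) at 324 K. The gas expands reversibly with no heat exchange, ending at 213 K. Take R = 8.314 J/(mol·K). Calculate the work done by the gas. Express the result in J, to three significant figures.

Adiabatic ⇒ Q = 0, so W_by = −ΔU = nCᵥ(T₁ − T₂).
Cᵥ = 5R/2 = 20.79 J/(mol·K).
W = (3.1)(20.79)(324 − 213) = 7152 J.

W ≈ 7150 J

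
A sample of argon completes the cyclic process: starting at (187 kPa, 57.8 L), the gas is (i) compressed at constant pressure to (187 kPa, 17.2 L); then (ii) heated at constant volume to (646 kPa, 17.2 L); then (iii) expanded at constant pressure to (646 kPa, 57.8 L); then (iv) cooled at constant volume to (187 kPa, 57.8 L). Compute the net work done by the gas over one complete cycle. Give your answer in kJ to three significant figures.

Constant-volume legs do no work.
W(i) = (187)(17.2 − 57.8) = -7592 J; W(iii) = (646)(57.8 − 17.2) = 26228 J.
W_net = -7592 + 26228 = 18635 J (the clockwise enclosed area).

W_net ≈ 18.6 kJ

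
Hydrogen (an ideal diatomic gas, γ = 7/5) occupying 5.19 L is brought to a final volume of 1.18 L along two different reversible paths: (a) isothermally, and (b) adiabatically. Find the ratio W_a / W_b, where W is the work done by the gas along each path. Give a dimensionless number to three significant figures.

W_a / W_b ≈ 0.733

Path (a) isothermal: W = P₁V₁ ln(V₂/V₁) → W_a/(P₁V₁) = -1.481.
Path (b) adiabatic: W = P₁V₁(1 − (V₁/V₂)^(γ−1))/(γ−1) → W_b/(P₁V₁) = -2.021.
W_a / W_b = -1.481 / -2.021 = 0.7328.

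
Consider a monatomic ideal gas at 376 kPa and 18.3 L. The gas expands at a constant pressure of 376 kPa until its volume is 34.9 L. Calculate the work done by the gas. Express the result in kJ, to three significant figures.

W ≈ 6.24 kJ

Isobaric: W = P ΔV.
W = (376 kPa)(34.9 − 18.3 L) = (376)(16.6) = 6242 J.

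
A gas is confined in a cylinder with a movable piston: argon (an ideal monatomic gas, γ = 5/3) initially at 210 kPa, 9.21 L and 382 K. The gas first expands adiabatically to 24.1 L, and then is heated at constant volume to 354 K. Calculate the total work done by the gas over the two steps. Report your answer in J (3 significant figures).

Step 1 (adiabatic): W = (P₁V₁ − P₂V₂)/(γ−1) = (1934 − 1019)/0.667 = 1373 J.
Step 2 (isochoric): W = 0 (constant volume).
W_total = 1373 + 0 = 1373 J.

W_total ≈ 1370 J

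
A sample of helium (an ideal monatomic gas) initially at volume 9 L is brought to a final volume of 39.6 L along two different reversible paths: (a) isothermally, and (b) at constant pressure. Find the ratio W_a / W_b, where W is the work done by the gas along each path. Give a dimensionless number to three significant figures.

Path (a) isothermal: W = P₁V₁ ln(V₂/V₁) → W_a/(P₁V₁) = 1.482.
Path (b) isobaric: W = P₁(V₂ − V₁) → W_b/(P₁V₁) = 3.4.
W_a / W_b = 1.482 / 3.4 = 0.4358.

W_a / W_b ≈ 0.436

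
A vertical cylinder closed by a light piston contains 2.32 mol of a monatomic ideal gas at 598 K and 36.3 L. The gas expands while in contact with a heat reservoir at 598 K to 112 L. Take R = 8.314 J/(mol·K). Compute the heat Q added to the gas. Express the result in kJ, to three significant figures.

Q ≈ 13.0 kJ

Isothermal ⇒ ΔU = 0, so Q = W = nRT ln(V₂/V₁).
Q = (2.32)(8.314)(598) ln(112/36.3) = 11535 × 1.127 = 12996 J.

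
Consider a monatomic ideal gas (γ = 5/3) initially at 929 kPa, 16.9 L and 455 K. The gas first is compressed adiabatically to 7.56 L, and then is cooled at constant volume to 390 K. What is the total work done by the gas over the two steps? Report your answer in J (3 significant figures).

W_total ≈ -16700 J

Step 1 (adiabatic): W = (P₁V₁ − P₂V₂)/(γ−1) = (15700 − 26842)/0.667 = -16713 J.
Step 2 (isochoric): W = 0 (constant volume).
W_total = -16713 + 0 = -16713 J.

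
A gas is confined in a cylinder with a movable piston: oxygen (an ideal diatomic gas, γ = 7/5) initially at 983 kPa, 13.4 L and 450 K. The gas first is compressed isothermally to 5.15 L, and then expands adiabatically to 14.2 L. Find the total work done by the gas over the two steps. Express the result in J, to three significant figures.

W_total ≈ -1610 J

Step 1 (isothermal): W = P₁V₁ ln(V₂/V₁) = (13172) ln(5.15/13.4) = -12596 J.
After step 1: P = 2558 kPa, V = 5.15 L, T = 450 K.
Step 2 (adiabatic): W = (P₁V₁ − P₂V₂)/(γ−1) = (13172 − 8779)/0.4 = 10982 J.
W_total = -12596 + 10982 = -1614 J.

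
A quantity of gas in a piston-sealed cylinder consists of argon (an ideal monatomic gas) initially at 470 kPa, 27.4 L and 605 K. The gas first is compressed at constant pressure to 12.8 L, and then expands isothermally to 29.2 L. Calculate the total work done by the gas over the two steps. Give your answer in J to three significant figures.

W_total ≈ -1900 J

Step 1 (isobaric): W = PΔV = (470 kPa)(12.8 − 27.4 L) = -6862 J.
After step 1: P = 470 kPa, V = 12.8 L, T = 282.6 K.
Step 2 (isothermal): W = P₁V₁ ln(V₂/V₁) = (6016) ln(29.2/12.8) = 4962 J.
W_total = -6862 + 4962 = -1900 J.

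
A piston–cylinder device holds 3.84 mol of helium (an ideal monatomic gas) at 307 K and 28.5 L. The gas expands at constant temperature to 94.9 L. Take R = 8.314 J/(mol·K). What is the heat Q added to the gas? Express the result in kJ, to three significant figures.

Q ≈ 11.8 kJ

Isothermal ⇒ ΔU = 0, so Q = W = nRT ln(V₂/V₁).
Q = (3.84)(8.314)(307) ln(94.9/28.5) = 9801 × 1.203 = 11790 J.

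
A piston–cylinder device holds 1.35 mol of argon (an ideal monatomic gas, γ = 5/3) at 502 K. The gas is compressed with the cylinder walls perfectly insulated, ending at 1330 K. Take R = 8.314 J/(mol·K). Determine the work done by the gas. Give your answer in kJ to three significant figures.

W ≈ -13.9 kJ

Adiabatic ⇒ Q = 0, so W_by = −ΔU = nCᵥ(T₁ − T₂).
Cᵥ = 3R/2 = 12.47 J/(mol·K).
W = (1.35)(12.47)(502 − 1330) = -13940 J.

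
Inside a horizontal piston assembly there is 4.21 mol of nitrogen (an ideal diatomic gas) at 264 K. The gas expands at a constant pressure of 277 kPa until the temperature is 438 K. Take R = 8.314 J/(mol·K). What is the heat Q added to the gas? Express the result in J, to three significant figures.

Isobaric: W = nRΔT = (4.21)(8.314)(174) = 6090 J.
ΔU = nCᵥΔT with Cᵥ = 5R/2: ΔU = (4.21)(20.79)(174) = 15226 J.
Q = ΔU + W = 15226 + 6090 = 21316 J.

Q ≈ 21300 J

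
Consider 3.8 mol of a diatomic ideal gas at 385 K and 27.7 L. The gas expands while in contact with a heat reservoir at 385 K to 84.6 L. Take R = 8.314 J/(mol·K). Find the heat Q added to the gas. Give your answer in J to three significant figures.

Isothermal ⇒ ΔU = 0, so Q = W = nRT ln(V₂/V₁).
Q = (3.8)(8.314)(385) ln(84.6/27.7) = 12163 × 1.117 = 13580 J.

Q ≈ 13600 J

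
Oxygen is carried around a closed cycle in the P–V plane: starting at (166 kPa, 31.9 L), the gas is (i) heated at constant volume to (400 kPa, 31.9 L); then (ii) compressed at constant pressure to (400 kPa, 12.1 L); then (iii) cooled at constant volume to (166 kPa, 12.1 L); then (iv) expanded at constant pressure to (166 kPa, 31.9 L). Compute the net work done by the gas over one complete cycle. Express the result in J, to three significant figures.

Constant-volume legs do no work.
W(ii) = (400)(12.1 − 31.9) = -7920 J; W(iv) = (166)(31.9 − 12.1) = 3287 J.
W_net = -7920 + 3287 = -4633 J (the counter-clockwise enclosed area).

W_net ≈ -4630 J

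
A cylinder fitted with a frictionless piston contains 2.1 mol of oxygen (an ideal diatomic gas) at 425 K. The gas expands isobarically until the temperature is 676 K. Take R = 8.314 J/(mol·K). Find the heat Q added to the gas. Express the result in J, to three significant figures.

Isobaric: W = nRΔT = (2.1)(8.314)(251) = 4382 J.
ΔU = nCᵥΔT with Cᵥ = 5R/2: ΔU = (2.1)(20.79)(251) = 10956 J.
Q = ΔU + W = 10956 + 4382 = 15338 J.

Q ≈ 15300 J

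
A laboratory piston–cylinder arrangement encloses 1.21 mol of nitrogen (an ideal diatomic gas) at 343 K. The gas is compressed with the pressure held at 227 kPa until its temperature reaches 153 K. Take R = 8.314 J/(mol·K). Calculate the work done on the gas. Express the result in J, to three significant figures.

W ≈ 1910 J

Isobaric: W = P ΔV = nR ΔT.
W = (1.21)(8.314)(153 − 343) = -1911 J.
Work on gas = −W_by = 1911 J.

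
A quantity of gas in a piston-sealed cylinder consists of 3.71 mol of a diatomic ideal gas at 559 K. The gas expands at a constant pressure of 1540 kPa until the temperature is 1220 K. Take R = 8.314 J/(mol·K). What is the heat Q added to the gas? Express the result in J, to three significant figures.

Q ≈ 71400 J

Isobaric: W = nRΔT = (3.71)(8.314)(661) = 20389 J.
ΔU = nCᵥΔT with Cᵥ = 5R/2: ΔU = (3.71)(20.79)(661) = 50971 J.
Q = ΔU + W = 50971 + 20389 = 71360 J.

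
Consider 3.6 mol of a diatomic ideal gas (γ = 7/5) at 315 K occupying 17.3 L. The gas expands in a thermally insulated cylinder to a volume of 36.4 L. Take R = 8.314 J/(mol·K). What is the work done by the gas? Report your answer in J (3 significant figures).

W ≈ 6070 J

Adiabatic: TV^(γ−1) = const with γ = 7/5.
T₂ = T₁ (V₁/V₂)^(γ−1) = 315 × (17.3/36.4)^0.4 = 315 × 0.7426 = 233.9 K.
W_by = nCᵥ(T₁ − T₂) = (3.6)(20.79)(315 − 233.9) = 6066 J.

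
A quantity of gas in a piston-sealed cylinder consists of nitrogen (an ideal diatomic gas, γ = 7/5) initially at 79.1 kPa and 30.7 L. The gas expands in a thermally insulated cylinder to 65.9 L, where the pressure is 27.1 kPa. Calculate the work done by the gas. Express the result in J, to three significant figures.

W ≈ 1610 J

Adiabatic: W = (P₁V₁ − P₂V₂)/(γ − 1) with γ = 7/5.
P₁V₁ = 2428 J, P₂V₂ = 1786 J.
W = (2428 − 1786) / 0.4 = 1606 J.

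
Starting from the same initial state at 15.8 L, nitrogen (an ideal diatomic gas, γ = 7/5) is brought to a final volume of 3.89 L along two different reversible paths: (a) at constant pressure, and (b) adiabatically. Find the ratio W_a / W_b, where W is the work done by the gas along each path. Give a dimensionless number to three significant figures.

W_a / W_b ≈ 0.401

Path (a) isobaric: W = P₁(V₂ − V₁) → W_a/(P₁V₁) = -0.7538.
Path (b) adiabatic: W = P₁V₁(1 − (V₁/V₂)^(γ−1))/(γ−1) → W_b/(P₁V₁) = -1.879.
W_a / W_b = -0.7538 / -1.879 = 0.4011.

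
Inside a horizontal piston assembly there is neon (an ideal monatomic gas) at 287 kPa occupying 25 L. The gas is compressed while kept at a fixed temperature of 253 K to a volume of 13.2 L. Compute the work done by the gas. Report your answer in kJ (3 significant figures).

Isothermal: W = nRT ln(V₂/V₁) = P₁V₁ ln(V₂/V₁).
P₁V₁ = (287 kPa)(25 L) = 7175 J.
W = 7175 × ln(13.2/25) = 7175 × -0.6387
W_by_gas = -4582 J.

W ≈ -4.58 kJ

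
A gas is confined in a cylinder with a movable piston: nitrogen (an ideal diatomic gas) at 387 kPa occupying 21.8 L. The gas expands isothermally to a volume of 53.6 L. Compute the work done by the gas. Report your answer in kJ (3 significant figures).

W ≈ 7.59 kJ

Isothermal: W = nRT ln(V₂/V₁) = P₁V₁ ln(V₂/V₁).
P₁V₁ = (387 kPa)(21.8 L) = 8437 J.
W = 8437 × ln(53.6/21.8) = 8437 × 0.8996
W_by_gas = 7590 J.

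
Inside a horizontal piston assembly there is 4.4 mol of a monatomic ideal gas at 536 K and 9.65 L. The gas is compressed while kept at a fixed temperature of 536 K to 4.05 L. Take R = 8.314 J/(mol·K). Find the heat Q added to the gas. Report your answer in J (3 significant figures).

Q ≈ -17000 J

Isothermal ⇒ ΔU = 0, so Q = W = nRT ln(V₂/V₁).
Q = (4.4)(8.314)(536) ln(4.05/9.65) = 19608 × -0.8682 = -17024 J.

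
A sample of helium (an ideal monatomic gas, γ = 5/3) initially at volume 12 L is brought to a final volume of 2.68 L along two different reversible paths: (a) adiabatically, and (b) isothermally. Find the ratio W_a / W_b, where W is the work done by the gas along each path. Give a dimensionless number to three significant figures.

Path (a) adiabatic: W = P₁V₁(1 − (V₁/V₂)^(γ−1))/(γ−1) → W_a/(P₁V₁) = -2.575.
Path (b) isothermal: W = P₁V₁ ln(V₂/V₁) → W_b/(P₁V₁) = -1.499.
W_a / W_b = -2.575 / -1.499 = 1.718.

W_a / W_b ≈ 1.72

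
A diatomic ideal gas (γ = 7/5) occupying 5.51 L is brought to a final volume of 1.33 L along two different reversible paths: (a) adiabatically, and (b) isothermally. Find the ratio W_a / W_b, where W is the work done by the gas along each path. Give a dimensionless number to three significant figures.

Path (a) adiabatic: W = P₁V₁(1 − (V₁/V₂)^(γ−1))/(γ−1) → W_a/(P₁V₁) = -1.914.
Path (b) isothermal: W = P₁V₁ ln(V₂/V₁) → W_b/(P₁V₁) = -1.421.
W_a / W_b = -1.914 / -1.421 = 1.347.

W_a / W_b ≈ 1.35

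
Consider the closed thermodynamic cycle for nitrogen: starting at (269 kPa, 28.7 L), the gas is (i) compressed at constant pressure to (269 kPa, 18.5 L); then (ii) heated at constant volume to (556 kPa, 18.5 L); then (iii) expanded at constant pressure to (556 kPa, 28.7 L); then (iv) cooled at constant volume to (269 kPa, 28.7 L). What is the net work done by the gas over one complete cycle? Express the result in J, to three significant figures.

W_net ≈ 2930 J

Constant-volume legs do no work.
W(i) = (269)(18.5 − 28.7) = -2744 J; W(iii) = (556)(28.7 − 18.5) = 5671 J.
W_net = -2744 + 5671 = 2927 J (the clockwise enclosed area).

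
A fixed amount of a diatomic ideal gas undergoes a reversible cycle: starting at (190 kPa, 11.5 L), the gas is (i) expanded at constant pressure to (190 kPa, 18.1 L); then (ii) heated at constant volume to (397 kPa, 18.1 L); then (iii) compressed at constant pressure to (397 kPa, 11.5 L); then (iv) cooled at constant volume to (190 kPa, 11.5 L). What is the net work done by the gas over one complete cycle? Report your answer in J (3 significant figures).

W_net ≈ -1370 J

Constant-volume legs do no work.
W(i) = (190)(18.1 − 11.5) = 1254 J; W(iii) = (397)(11.5 − 18.1) = -2620 J.
W_net = 1254 − 2620 = -1366 J (the counter-clockwise enclosed area).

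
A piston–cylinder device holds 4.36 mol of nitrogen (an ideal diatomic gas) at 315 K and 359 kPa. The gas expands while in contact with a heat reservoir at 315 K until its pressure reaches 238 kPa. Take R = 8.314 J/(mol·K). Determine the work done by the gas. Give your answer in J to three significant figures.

W ≈ 4690 J

Isothermal process: W = nRT ln(V₂/V₁) = nRT ln(P₁/P₂).
W = (4.36)(8.314)(315) × ln(359/238)
  = 11418 × ln(1.508) = 11418 × 0.4111
W_by_gas = 4694 J.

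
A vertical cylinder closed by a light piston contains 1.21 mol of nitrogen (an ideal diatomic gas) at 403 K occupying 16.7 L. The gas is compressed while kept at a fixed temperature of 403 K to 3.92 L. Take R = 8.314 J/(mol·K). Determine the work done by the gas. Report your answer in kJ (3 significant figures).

Isothermal: W = nRT ln(V₂/V₁).
W = (1.21)(8.314)(403) × ln(3.92/16.7)
  = 4054 × -1.449
W_by_gas = -5876 J.

W ≈ -5.88 kJ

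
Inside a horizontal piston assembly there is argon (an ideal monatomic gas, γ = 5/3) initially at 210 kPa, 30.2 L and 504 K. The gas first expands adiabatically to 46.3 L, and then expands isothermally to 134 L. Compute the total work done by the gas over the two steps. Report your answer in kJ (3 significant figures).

Step 1 (adiabatic): W = (P₁V₁ − P₂V₂)/(γ−1) = (6342 − 4770)/0.667 = 2358 J.
After step 1: P = 103 kPa, V = 46.3 L, T = 379.1 K.
Step 2 (isothermal): W = P₁V₁ ln(V₂/V₁) = (4770) ln(134/46.3) = 5069 J.
W_total = 2358 + 5069 = 7427 J.

W_total ≈ 7.43 kJ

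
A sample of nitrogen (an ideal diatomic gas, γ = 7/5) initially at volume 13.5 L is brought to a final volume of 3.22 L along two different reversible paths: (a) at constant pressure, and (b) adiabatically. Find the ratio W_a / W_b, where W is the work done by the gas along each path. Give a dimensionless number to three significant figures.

W_a / W_b ≈ 0.393

Path (a) isobaric: W = P₁(V₂ − V₁) → W_a/(P₁V₁) = -0.7615.
Path (b) adiabatic: W = P₁V₁(1 − (V₁/V₂)^(γ−1))/(γ−1) → W_b/(P₁V₁) = -1.935.
W_a / W_b = -0.7615 / -1.935 = 0.3935.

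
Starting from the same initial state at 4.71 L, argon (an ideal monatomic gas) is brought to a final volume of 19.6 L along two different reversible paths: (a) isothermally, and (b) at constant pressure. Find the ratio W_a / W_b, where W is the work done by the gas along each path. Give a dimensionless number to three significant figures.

W_a / W_b ≈ 0.451

Path (a) isothermal: W = P₁V₁ ln(V₂/V₁) → W_a/(P₁V₁) = 1.426.
Path (b) isobaric: W = P₁(V₂ − V₁) → W_b/(P₁V₁) = 3.161.
W_a / W_b = 1.426 / 3.161 = 0.451.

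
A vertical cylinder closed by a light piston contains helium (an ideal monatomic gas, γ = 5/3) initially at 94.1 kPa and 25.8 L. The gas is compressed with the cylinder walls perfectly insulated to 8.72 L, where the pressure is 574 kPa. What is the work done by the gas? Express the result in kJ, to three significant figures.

W ≈ -3.87 kJ

Adiabatic: W = (P₁V₁ − P₂V₂)/(γ − 1) with γ = 5/3.
P₁V₁ = 2428 J, P₂V₂ = 5005 J.
W = (2428 − 5005) / 0.6667 = -3866 J.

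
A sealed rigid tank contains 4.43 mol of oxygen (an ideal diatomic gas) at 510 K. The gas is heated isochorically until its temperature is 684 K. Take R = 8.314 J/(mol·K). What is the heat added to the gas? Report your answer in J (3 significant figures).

Constant volume ⇒ W = 0, so Q = ΔU = nCᵥΔT with Cᵥ = 5R/2 = 20.79 J/(mol·K).
ΔU = (4.43)(20.79)(684 − 510) = 16021 J.

Q ≈ 16000 J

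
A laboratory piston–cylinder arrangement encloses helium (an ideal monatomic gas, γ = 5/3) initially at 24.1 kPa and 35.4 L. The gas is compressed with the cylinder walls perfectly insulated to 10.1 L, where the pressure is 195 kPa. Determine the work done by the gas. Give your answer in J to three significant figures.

Adiabatic: W = (P₁V₁ − P₂V₂)/(γ − 1) with γ = 5/3.
P₁V₁ = 853.1 J, P₂V₂ = 1970 J.
W = (853.1 − 1970) / 0.6667 = -1675 J.

W ≈ -1670 J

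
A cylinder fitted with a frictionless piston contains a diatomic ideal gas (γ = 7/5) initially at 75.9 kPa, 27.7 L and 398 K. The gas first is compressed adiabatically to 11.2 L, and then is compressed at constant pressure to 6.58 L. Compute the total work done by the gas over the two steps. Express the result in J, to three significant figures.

Step 1 (adiabatic): W = (P₁V₁ − P₂V₂)/(γ−1) = (2102 − 3020)/0.4 = -2294 J.
After step 1: P = 269.7 kPa, V = 11.2 L, T = 571.7 K.
Step 2 (isobaric): W = PΔV = (269.7 kPa)(6.58 − 11.2 L) = -1246 J.
W_total = -2294 − 1246 = -3540 J.

W_total ≈ -3540 J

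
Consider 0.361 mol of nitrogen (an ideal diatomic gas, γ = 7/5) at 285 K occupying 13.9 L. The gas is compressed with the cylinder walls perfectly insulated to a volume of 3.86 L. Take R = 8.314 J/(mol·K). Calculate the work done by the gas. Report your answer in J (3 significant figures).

Adiabatic: TV^(γ−1) = const with γ = 7/5.
T₂ = T₁ (V₁/V₂)^(γ−1) = 285 × (13.9/3.86)^0.4 = 285 × 1.669 = 475.8 K.
W_by = nCᵥ(T₁ − T₂) = (0.361)(20.79)(285 − 475.8) = -1432 J.

W ≈ -1430 J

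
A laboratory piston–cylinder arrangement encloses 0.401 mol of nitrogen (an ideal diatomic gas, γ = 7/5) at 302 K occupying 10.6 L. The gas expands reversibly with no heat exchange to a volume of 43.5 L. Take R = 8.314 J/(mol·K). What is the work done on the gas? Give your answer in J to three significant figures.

W ≈ -1090 J

Adiabatic: TV^(γ−1) = const with γ = 7/5.
T₂ = T₁ (V₁/V₂)^(γ−1) = 302 × (10.6/43.5)^0.4 = 302 × 0.5685 = 171.7 K.
W_by = nCᵥ(T₁ − T₂) = (0.401)(20.79)(302 − 171.7) = 1086 J.
Work on gas = −W_by = -1086 J.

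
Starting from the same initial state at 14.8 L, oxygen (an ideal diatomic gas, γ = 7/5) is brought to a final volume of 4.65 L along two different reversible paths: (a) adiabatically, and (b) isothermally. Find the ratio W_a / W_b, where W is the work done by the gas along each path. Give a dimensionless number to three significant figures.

W_a / W_b ≈ 1.27

Path (a) adiabatic: W = P₁V₁(1 − (V₁/V₂)^(γ−1))/(γ−1) → W_a/(P₁V₁) = -1.472.
Path (b) isothermal: W = P₁V₁ ln(V₂/V₁) → W_b/(P₁V₁) = -1.158.
W_a / W_b = -1.472 / -1.158 = 1.272.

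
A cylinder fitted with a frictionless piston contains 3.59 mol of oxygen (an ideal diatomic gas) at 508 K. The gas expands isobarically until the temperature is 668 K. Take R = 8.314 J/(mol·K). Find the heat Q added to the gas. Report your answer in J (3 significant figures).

Q ≈ 16700 J

Isobaric: W = nRΔT = (3.59)(8.314)(160) = 4776 J.
ΔU = nCᵥΔT with Cᵥ = 5R/2: ΔU = (3.59)(20.79)(160) = 11939 J.
Q = ΔU + W = 11939 + 4776 = 16714 J.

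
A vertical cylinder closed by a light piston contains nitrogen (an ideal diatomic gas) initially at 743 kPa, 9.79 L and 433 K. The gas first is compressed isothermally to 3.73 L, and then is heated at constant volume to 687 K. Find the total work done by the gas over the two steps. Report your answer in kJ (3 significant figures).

W_total ≈ -7.02 kJ

Step 1 (isothermal): W = P₁V₁ ln(V₂/V₁) = (7274) ln(3.73/9.79) = -7019 J.
Step 2 (isochoric): W = 0 (constant volume).
W_total = -7019 + 0 = -7019 J.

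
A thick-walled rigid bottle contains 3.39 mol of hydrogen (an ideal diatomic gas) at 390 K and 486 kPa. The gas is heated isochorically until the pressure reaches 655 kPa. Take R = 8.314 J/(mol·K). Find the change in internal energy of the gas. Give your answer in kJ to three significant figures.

Constant volume ⇒ W = 0, so Q = ΔU = nCᵥΔT with Cᵥ = 5R/2 = 20.79 J/(mol·K).
At constant V, T₂/T₁ = P₂/P₁ ⇒ ΔT = T₁(P₂/P₁ − 1) = 390·(655/486 − 1) = 135.6 K.
ΔU = (3.39)(20.79)(135.6) = 9556 J.

ΔU ≈ 9.56 kJ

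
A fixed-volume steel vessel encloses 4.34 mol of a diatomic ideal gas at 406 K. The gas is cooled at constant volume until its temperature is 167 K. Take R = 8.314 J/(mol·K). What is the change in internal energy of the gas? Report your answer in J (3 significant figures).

ΔU ≈ -21600 J

Constant volume ⇒ W = 0, so Q = ΔU = nCᵥΔT with Cᵥ = 5R/2 = 20.79 J/(mol·K).
ΔU = (4.34)(20.79)(167 − 406) = -21559 J.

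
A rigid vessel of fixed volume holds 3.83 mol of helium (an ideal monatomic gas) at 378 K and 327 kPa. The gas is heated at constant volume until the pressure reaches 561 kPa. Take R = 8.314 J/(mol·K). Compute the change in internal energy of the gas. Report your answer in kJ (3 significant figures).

ΔU ≈ 12.9 kJ

Constant volume ⇒ W = 0, so Q = ΔU = nCᵥΔT with Cᵥ = 3R/2 = 12.47 J/(mol·K).
At constant V, T₂/T₁ = P₂/P₁ ⇒ ΔT = T₁(P₂/P₁ − 1) = 378·(561/327 − 1) = 270.5 K.
ΔU = (3.83)(12.47)(270.5) = 12920 J.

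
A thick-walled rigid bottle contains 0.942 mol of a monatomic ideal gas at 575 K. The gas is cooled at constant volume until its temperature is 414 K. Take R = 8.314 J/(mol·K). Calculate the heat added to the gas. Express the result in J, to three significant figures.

Constant volume ⇒ W = 0, so Q = ΔU = nCᵥΔT with Cᵥ = 3R/2 = 12.47 J/(mol·K).
ΔU = (0.942)(12.47)(414 − 575) = -1891 J.

Q ≈ -1890 J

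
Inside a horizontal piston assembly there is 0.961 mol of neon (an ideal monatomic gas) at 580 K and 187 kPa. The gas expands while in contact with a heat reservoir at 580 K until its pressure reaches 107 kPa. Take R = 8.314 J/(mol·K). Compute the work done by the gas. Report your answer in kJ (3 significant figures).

W ≈ 2.59 kJ

Isothermal process: W = nRT ln(V₂/V₁) = nRT ln(P₁/P₂).
W = (0.961)(8.314)(580) × ln(187/107)
  = 4634 × ln(1.748) = 4634 × 0.5583
W_by_gas = 2587 J.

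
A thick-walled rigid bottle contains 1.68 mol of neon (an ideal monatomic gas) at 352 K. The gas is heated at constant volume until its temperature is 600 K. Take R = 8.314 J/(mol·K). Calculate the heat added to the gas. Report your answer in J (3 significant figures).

Constant volume ⇒ W = 0, so Q = ΔU = nCᵥΔT with Cᵥ = 3R/2 = 12.47 J/(mol·K).
ΔU = (1.68)(12.47)(600 − 352) = 5196 J.

Q ≈ 5200 J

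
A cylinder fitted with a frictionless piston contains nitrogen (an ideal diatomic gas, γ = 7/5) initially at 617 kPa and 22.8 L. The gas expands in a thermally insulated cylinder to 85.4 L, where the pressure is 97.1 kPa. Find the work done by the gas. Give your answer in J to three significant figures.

W ≈ 14400 J

Adiabatic: W = (P₁V₁ − P₂V₂)/(γ − 1) with γ = 7/5.
P₁V₁ = 14068 J, P₂V₂ = 8292 J.
W = (14068 − 8292) / 0.4 = 14438 J.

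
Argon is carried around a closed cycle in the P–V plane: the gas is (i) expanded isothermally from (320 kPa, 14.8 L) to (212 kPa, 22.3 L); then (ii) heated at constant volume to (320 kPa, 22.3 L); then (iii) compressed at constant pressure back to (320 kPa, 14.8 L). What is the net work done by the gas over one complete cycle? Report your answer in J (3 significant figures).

Leg (i): W = PᵢVᵢ ln(V_f/Vᵢ) = (4736) ln(22.3/14.8) = 1942 J.
Leg (ii): W = 0.
Leg (iii): W = PΔV = (320)(14.8 − 22.3) = -2400 J.
W_net = 1942 − 2400 = -458.4 J.

W_net ≈ -458 J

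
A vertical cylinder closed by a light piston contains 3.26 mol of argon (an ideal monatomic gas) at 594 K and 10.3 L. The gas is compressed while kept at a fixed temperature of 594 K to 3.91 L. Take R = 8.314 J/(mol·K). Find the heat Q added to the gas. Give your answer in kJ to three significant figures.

Isothermal ⇒ ΔU = 0, so Q = W = nRT ln(V₂/V₁).
Q = (3.26)(8.314)(594) ln(3.91/10.3) = 16100 × -0.9686 = -15594 J.

Q ≈ -15.6 kJ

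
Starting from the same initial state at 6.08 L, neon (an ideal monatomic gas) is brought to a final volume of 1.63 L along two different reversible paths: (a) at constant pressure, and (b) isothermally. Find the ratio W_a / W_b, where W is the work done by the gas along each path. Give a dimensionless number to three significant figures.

W_a / W_b ≈ 0.556

Path (a) isobaric: W = P₁(V₂ − V₁) → W_a/(P₁V₁) = -0.7319.
Path (b) isothermal: W = P₁V₁ ln(V₂/V₁) → W_b/(P₁V₁) = -1.316.
W_a / W_b = -0.7319 / -1.316 = 0.556.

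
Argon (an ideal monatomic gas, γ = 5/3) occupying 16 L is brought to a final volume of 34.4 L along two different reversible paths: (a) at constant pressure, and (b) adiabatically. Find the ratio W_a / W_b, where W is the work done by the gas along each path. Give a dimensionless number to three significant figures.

W_a / W_b ≈ 1.92

Path (a) isobaric: W = P₁(V₂ − V₁) → W_a/(P₁V₁) = 1.15.
Path (b) adiabatic: W = P₁V₁(1 − (V₁/V₂)^(γ−1))/(γ−1) → W_b/(P₁V₁) = 0.5995.
W_a / W_b = 1.15 / 0.5995 = 1.918.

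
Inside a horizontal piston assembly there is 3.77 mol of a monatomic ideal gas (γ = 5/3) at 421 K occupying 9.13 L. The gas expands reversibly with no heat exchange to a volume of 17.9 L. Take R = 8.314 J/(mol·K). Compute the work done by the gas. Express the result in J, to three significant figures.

Adiabatic: TV^(γ−1) = const with γ = 5/3.
T₂ = T₁ (V₁/V₂)^(γ−1) = 421 × (9.13/17.9)^0.667 = 421 × 0.6384 = 268.8 K.
W_by = nCᵥ(T₁ − T₂) = (3.77)(12.47)(421 − 268.8) = 7158 J.

W ≈ 7160 J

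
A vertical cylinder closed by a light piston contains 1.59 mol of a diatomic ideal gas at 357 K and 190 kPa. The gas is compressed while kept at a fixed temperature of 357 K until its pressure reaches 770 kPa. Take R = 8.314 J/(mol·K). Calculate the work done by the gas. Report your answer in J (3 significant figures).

W ≈ -6600 J

Isothermal process: W = nRT ln(V₂/V₁) = nRT ln(P₁/P₂).
W = (1.59)(8.314)(357) × ln(190/770)
  = 4719 × ln(0.2468) = 4719 × -1.399
W_by_gas = -6604 J.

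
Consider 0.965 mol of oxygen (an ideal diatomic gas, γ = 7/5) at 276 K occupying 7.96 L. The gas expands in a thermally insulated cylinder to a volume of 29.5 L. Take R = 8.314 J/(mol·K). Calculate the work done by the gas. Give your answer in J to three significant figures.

Adiabatic: TV^(γ−1) = const with γ = 7/5.
T₂ = T₁ (V₁/V₂)^(γ−1) = 276 × (7.96/29.5)^0.4 = 276 × 0.5922 = 163.4 K.
W_by = nCᵥ(T₁ − T₂) = (0.965)(20.79)(276 − 163.4) = 2258 J.

W ≈ 2260 J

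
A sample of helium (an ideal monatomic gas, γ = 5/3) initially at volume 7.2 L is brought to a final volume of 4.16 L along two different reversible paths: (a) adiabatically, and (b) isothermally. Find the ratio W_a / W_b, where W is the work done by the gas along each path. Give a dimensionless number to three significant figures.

Path (a) adiabatic: W = P₁V₁(1 − (V₁/V₂)^(γ−1))/(γ−1) → W_a/(P₁V₁) = -0.6623.
Path (b) isothermal: W = P₁V₁ ln(V₂/V₁) → W_b/(P₁V₁) = -0.5486.
W_a / W_b = -0.6623 / -0.5486 = 1.207.

W_a / W_b ≈ 1.21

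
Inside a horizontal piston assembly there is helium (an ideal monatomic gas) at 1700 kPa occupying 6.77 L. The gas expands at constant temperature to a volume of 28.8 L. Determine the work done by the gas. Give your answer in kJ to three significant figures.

W ≈ 16.7 kJ

Isothermal: W = nRT ln(V₂/V₁) = P₁V₁ ln(V₂/V₁).
P₁V₁ = (1700 kPa)(6.77 L) = 11509 J.
W = 11509 × ln(28.8/6.77) = 11509 × 1.448
W_by_gas = 16664 J.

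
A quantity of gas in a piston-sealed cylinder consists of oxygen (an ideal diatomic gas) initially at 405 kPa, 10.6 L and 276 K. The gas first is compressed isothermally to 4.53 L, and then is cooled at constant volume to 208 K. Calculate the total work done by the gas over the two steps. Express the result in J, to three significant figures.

W_total ≈ -3650 J

Step 1 (isothermal): W = P₁V₁ ln(V₂/V₁) = (4293) ln(4.53/10.6) = -3650 J.
Step 2 (isochoric): W = 0 (constant volume).
W_total = -3650 + 0 = -3650 J.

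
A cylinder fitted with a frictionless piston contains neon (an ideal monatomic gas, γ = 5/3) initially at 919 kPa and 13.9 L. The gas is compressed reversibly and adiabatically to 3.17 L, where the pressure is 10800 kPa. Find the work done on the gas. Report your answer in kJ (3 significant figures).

Adiabatic: W = (P₁V₁ − P₂V₂)/(γ − 1) with γ = 5/3.
P₁V₁ = 12774 J, P₂V₂ = 34236 J.
W = (12774 − 34236) / 0.6667 = -32193 J.
Work on gas = −W_by = 32193 J.

W ≈ 32.2 kJ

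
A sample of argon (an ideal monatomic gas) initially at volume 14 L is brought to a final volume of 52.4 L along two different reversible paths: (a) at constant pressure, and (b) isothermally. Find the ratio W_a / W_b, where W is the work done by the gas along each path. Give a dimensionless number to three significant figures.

Path (a) isobaric: W = P₁(V₂ − V₁) → W_a/(P₁V₁) = 2.743.
Path (b) isothermal: W = P₁V₁ ln(V₂/V₁) → W_b/(P₁V₁) = 1.32.
W_a / W_b = 2.743 / 1.32 = 2.078.

W_a / W_b ≈ 2.08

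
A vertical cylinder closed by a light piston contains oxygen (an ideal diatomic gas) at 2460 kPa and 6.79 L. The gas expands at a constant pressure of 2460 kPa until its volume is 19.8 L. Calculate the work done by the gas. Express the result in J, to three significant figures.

Isobaric: W = P ΔV.
W = (2460 kPa)(19.8 − 6.79 L) = (2460)(13.01) = 32005 J.

W ≈ 32000 J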